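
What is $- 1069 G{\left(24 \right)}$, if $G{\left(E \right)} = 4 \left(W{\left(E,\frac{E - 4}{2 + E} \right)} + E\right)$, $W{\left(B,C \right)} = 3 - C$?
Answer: $- \frac{1458116}{13} \approx -1.1216 \cdot 10^{5}$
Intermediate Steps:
$G{\left(E \right)} = 12 + 4 E - \frac{4 \left(-4 + E\right)}{2 + E}$ ($G{\left(E \right)} = 4 \left(\left(3 - \frac{E - 4}{2 + E}\right) + E\right) = 4 \left(\left(3 - \frac{-4 + E}{2 + E}\right) + E\right) = 4 \left(3 + E - \frac{-4 + E}{2 + E}\right) = 12 + 4 E - \frac{4 \left(-4 + E\right)}{2 + E}$)
$- 1069 G{\left(24 \right)} = - 1069 \frac{4 \left(10 + 24^{2} + 4 \cdot 24\right)}{2 + 24} = - 1069 \frac{4 \left(10 + 576 + 96\right)}{26} = - 1069 \cdot 4 \cdot \frac{1}{26} \cdot 682 = \left(-1069\right) \frac{1364}{13} = - \frac{1458116}{13}$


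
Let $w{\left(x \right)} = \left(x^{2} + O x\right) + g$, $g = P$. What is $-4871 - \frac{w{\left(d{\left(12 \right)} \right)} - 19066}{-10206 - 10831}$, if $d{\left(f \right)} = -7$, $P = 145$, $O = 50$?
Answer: $- \frac{102490449}{21037} \approx -4871.9$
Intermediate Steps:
$g = 145$
$w{\left(x \right)} = 145 + x^{2} + 50 x$ ($w{\left(x \right)} = \left(x^{2} + 50 x\right) + 145 = 145 + x^{2} + 50 x$)
$-4871 - \frac{w{\left(d{\left(12 \right)} \right)} - 19066}{-10206 - 10831} = -4871 - \frac{\left(145 + \left(-7\right)^{2} + 50 \left(-7\right)\right) - 19066}{-10206 - 10831} = -4871 - \frac{\left(145 + 49 - 350\right) - 19066}{-21037} = -4871 - \left(-156 - 19066\right) \left(- \frac{1}{21037}\right) = -4871 - \left(-19222\right) \left(- \frac{1}{21037}\right) = -4871 - \frac{19222}{21037} = - \frac{102490449}{21037}$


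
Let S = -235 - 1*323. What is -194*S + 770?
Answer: 109022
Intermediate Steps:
S = -558 (S = -235 - 323 = -558)
-194*S + 770 = -194*(-558) + 770 = 108252 + 770 = 109022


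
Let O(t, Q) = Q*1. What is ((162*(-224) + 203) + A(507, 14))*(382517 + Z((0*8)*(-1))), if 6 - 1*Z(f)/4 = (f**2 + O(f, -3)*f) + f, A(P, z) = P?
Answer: -13610043698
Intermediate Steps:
O(t, Q) = Q
Z(f) = 24 - 4*f**2 + 8*f (Z(f) = 24 - 4*((f**2 - 3*f) + f) = 24 - 4*(f**2 - 2*f) = 24 + (-4*f**2 + 8*f) = 24 - 4*f**2 + 8*f)
((162*(-224) + 203) + A(507, 14))*(382517 + Z((0*8)*(-1))) = ((162*(-224) + 203) + 507)*(382517 + (24 - 4*((0*8)*(-1))**2 + 8*((0*8)*(-1)))) = ((-36288 + 203) + 507)*(382517 + (24 - 4*(0*(-1))**2 + 8*(0*(-1)))) = (-36085 + 507)*(382517 + (24 - 4*0**2 + 8*0)) = -35578*(382517 + (24 - 4*0 + 0)) = -35578*(382517 + (24 + 0 + 0)) = -35578*(382517 + 24) = -35578*382541 = -13610043698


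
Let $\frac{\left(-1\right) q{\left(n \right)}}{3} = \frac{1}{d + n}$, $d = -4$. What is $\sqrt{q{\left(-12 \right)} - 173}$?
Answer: $\frac{i \sqrt{2765}}{4} \approx 13.146 i$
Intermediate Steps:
$q{\left(n \right)} = - \frac{3}{-4 + n}$
$\sqrt{q{\left(-12 \right)} - 173} = \sqrt{- \frac{3}{-4 - 12} - 173} = \sqrt{- \frac{3}{-16} - 173} = \sqrt{\left(-3\right) \left(- \frac{1}{16}\right) - 173} = \sqrt{\frac{3}{16} - 173} = \sqrt{- \frac{2765}{16}} = \frac{i \sqrt{2765}}{4}$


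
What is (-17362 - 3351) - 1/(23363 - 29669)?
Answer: -130616177/6306 ≈ -20713.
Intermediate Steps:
(-17362 - 3351) - 1/(23363 - 29669) = -20713 - 1/(-6306) = -20713 - 1*(-1/6306) = -20713 + 1/6306 = -130616177/6306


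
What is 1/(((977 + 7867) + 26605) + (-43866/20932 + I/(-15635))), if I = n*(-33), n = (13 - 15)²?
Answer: 163635910/5800387832647 ≈ 2.8211e-5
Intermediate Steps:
n = 4 (n = (-2)² = 4)
I = -132 (I = 4*(-33) = -132)
1/(((977 + 7867) + 26605) + (-43866/20932 + I/(-15635))) = 1/(((977 + 7867) + 26605) + (-43866/20932 - 132/(-15635))) = 1/((8844 + 26605) + (-43866*1/20932 - 132*(-1/15635))) = 1/(35449 + (-21933/10466 + 132/15635)) = 1/(35449 - 341540943/163635910) = 1/(5800387832647/163635910) = 163635910/5800387832647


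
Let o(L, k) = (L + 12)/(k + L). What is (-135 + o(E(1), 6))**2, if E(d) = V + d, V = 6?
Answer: 3013696/169 ≈ 17833.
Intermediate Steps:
E(d) = 6 + d
o(L, k) = (12 + L)/(L + k)
(-135 + o(E(1), 6))**2 = (-135 + (12 + (6 + 1))/((6 + 1) + 6))**2 = (-135 + (12 + 7)/(7 + 6))**2 = (-135 + 19/13)**2 = (-1736/13)**2 = 3013696/169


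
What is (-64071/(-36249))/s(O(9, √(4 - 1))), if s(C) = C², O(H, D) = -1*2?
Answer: 21357/48332 ≈ 0.44188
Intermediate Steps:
O(H, D) = -2
(-64071/(-36249))/s(O(9, √(4 - 1))) = (-64071/(-36249))/((-2)²) = -64071*(-1/36249)/4 = (21357/12083)*(¼) = 21357/48332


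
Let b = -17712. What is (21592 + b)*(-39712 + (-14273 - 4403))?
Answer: -226545440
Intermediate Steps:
(21592 + b)*(-39712 + (-14273 - 4403)) = (21592 - 17712)*(-39712 + (-14273 - 4403)) = 3880*(-39712 - 18676) = 3880*(-58388) = -226545440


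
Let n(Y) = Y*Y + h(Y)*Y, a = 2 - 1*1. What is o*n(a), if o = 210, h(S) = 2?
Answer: 630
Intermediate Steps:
a = 1 (a = 2 - 1 = 1)
n(Y) = Y**2 + 2*Y (n(Y) = Y*Y + 2*Y = Y**2 + 2*Y)
o*n(a) = 210*(1*(2 + 1)) = 210*(1*3) = 210*3 = 630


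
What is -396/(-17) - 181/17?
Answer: 215/17 ≈ 12.647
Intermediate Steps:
-396/(-17) - 181/17 = -396*(-1/17) - 181*1/17 = 396/17 - 181/17 = 215/17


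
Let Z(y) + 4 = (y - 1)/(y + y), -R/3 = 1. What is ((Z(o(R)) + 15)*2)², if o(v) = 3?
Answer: 4624/9 ≈ 513.78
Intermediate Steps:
R = -3 (R = -3*1 = -3)
Z(y) = -4 + (-1 + y)/(2*y) (Z(y) = -4 + (y - 1)/(y + y) = -4 + (-1 + y)/((2*y)) = -4 + (-1 + y)*(1/(2*y)) = -4 + (-1 + y)/(2*y))
((Z(o(R)) + 15)*2)² = (((½)*(-1 - 7*3)/3 + 15)*2)² = (((½)*(⅓)*(-1 - 21) + 15)*2)² = (((½)*(⅓)*(-22) + 15)*2)² = ((-11/3 + 15)*2)² = ((34/3)*2)² = (68/3)² = 4624/9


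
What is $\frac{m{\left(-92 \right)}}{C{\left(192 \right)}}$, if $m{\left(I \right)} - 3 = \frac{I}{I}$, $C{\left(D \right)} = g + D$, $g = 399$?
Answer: $\frac{4}{591} \approx 0.0067682$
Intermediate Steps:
$C{\left(D \right)} = 399 + D$
$m{\left(I \right)} = 4$ ($m{\left(I \right)} = 3 + \frac{I}{I} = 3 + 1 = 4$)
$\frac{m{\left(-92 \right)}}{C{\left(192 \right)}} = \frac{4}{399 + 192} = \frac{4}{591}$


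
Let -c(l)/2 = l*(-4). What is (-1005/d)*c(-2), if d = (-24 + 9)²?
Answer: 1072/15 ≈ 71.467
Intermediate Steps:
d = 225 (d = (-15)² = 225)
c(l) = 8*l (c(l) = -2*l*(-4) = -(-8)*l = 8*l)
(-1005/d)*c(-2) = (-1005/225)*(8*(-2)) = -1005*1/225*(-16) = -67/15*(-16) = 1072/15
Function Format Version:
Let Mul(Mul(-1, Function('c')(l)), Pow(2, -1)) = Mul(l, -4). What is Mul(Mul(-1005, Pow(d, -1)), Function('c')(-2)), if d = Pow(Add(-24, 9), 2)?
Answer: Rational(1072, 15) ≈ 71.467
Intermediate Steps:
d = 225 (d = Pow(-15, 2) = 225)
Function('c')(l) = Mul(8, l) (Function('c')(l) = Mul(-2, Mul(l, -4)) = Mul(-2, Mul(-4, l)) = Mul(8, l))
Mul(Mul(-1005, Pow(d, -1)), Function('c')(-2)) = Mul(Mul(-1005, Pow(225, -1)), Mul(8, -2)) = Mul(Mul(-1005, Rational(1, 225)), -16) = Mul(Rational(-67, 15), -16) = Rational(1072, 15)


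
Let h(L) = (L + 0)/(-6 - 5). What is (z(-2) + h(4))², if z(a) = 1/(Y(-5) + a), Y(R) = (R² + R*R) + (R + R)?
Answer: 19881/174724 ≈ 0.11379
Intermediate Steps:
Y(R) = 2*R + 2*R² (Y(R) = (R² + R²) + 2*R = 2*R² + 2*R = 2*R + 2*R²)
z(a) = 1/(40 + a) (z(a) = 1/(2*(-5)*(1 - 5) + a) = 1/(2*(-5)*(-4) + a) = 1/(40 + a))
h(L) = -L/11 (h(L) = L/(-11) = L*(-1/11) = -L/11)
(z(-2) + h(4))² = (1/(40 - 2) - 1/11*4)² = (1/38 - 4/11)² = (-141/418)² = 19881/174724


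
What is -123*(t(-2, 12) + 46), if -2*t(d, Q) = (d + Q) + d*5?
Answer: -5658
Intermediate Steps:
t(d, Q) = -3*d - Q/2 (t(d, Q) = -((d + Q) + d*5)/2 = -((Q + d) + 5*d)/2 = -(Q + 6*d)/2 = -3*d - Q/2)
-123*(t(-2, 12) + 46) = -123*((-3*(-2) - ½*12) + 46) = -123*((6 - 6) + 46) = -123*(0 + 46) = -123*46 = -5658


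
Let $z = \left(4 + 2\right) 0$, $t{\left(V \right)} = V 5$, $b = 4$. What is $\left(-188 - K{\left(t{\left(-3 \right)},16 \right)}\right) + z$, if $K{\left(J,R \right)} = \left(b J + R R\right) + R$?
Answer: $-400$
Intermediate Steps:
$t{\left(V \right)} = 5 V$
$K{\left(J,R \right)} = R + R^{2} + 4 J$ ($K{\left(J,R \right)} = \left(4 J + R R\right) + R = \left(4 J + R^{2}\right) + R = \left(R^{2} + 4 J\right) + R = R + R^{2} + 4 J$)
$z = 0$ ($z = 6 \cdot 0 = 0$)
$\left(-188 - K{\left(t{\left(-3 \right)},16 \right)}\right) + z = \left(-188 - \left(16 + 16^{2} + 4 \cdot 5 \left(-3\right)\right)\right) + 0 = \left(-188 - \left(16 + 256 + 4 \left(-15\right)\right)\right) + 0 = \left(-188 - \left(16 + 256 - 60\right)\right) + 0 = \left(-188 - 212\right) + 0 = -400 + 0 = -400$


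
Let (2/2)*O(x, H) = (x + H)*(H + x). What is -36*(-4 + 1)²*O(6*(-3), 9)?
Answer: -26244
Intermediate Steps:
O(x, H) = (H + x)² (O(x, H) = (x + H)*(H + x) = (H + x)*(H + x) = (H + x)²)
-36*(-4 + 1)²*O(6*(-3), 9) = -36*(-4 + 1)²*(9 + 6*(-3))² = -36*(-3)²*(9 - 18)² = -324*(-9)² = -324*81 = -36*729 = -26244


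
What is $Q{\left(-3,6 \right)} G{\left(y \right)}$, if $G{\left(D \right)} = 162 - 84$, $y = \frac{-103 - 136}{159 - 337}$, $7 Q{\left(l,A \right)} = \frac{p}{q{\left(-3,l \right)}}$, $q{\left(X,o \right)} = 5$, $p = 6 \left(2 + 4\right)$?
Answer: $\frac{2808}{35} \approx 80.229$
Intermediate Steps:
$p = 36$ ($p = 6 \cdot 6 = 36$)
$Q{\left(l,A \right)} = \frac{36}{35}$ ($Q{\left(l,A \right)} = \frac{36 \cdot \frac{1}{5}}{7} = \frac{1}{7} \cdot \frac{36}{5} = \frac{36}{35}$)
$y = \frac{239}{178}$ ($y = - \frac{239}{-178} = \left(-239\right) \left(- \frac{1}{178}\right) = \frac{239}{178} \approx 1.3427$)
$G{\left(D \right)} = 78$ ($G{\left(D \right)} = 162 - 84 = 78$)
$Q{\left(-3,6 \right)} G{\left(y \right)} = \frac{36}{35} \cdot 78 = \frac{2808}{35}$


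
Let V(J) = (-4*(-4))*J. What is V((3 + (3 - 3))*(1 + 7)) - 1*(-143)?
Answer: 527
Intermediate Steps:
V(J) = 16*J
V((3 + (3 - 3))*(1 + 7)) - 1*(-143) = 16*((3 + (3 - 3))*(1 + 7)) - 1*(-143) = 16*((3 + 0)*8) + 143 = 16*(3*8) + 143 = 16*24 + 143 = 384 + 143 = 527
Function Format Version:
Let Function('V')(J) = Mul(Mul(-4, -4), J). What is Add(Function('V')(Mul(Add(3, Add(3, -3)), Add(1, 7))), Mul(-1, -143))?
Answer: 527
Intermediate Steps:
Function('V')(J) = Mul(16, J)
Add(Function('V')(Mul(Add(3, Add(3, -3)), Add(1, 7))), Mul(-1, -143)) = Add(Mul(16, Mul(Add(3, Add(3, -3)), Add(1, 7))), Mul(-1, -143)) = Add(Mul(16, Mul(Add(3, 0), 8)), 143) = Add(Mul(16, Mul(3, 8)), 143) = Add(Mul(16, 24), 143) = Add(384, 143) = 527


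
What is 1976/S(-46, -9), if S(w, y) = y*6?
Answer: -988/27 ≈ -36.593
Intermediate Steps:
S(w, y) = 6*y
1976/S(-46, -9) = 1976/((6*(-9))) = 1976/(-54) = 1976*(-1/54) = -988/27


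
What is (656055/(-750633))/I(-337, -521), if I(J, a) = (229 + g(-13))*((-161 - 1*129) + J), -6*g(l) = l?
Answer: 437370/72531915313 ≈ 6.0300e-6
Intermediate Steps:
g(l) = -l/6
I(J, a) = -201115/3 + 1387*J/6 (I(J, a) = (229 - ⅙*(-13))*((-161 - 1*129) + J) = (229 + 13/6)*((-161 - 129) + J) = 1387*(-290 + J)/6 = -201115/3 + 1387*J/6)
(656055/(-750633))/I(-337, -521) = (656055/(-750633))/(-201115/3 + (1387/6)*(-337)) = (656055*(-1/750633))/(-201115/3 - 467419/6) = -218685/(250211*(-289883/2)) = -218685/250211*(-2/289883) = 437370/72531915313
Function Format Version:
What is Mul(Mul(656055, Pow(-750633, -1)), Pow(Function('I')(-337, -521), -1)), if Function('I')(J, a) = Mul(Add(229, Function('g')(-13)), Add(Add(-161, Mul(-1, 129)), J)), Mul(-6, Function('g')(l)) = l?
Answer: Rational(437370, 72531915313) ≈ 6.0300e-6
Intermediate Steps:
Function('g')(l) = Mul(Rational(-1, 6), l)
Function('I')(J, a) = Add(Rational(-201115, 3), Mul(Rational(1387, 6), J)) (Function('I')(J, a) = Mul(Add(229, Mul(Rational(-1, 6), -13)), Add(Add(-161, Mul(-1, 129)), J)) = Mul(Add(229, Rational(13, 6)), Add(Add(-161, -129), J)) = Mul(Rational(1387, 6), Add(-290, J)) = Add(Rational(-201115, 3), Mul(Rational(1387, 6), J)))
Mul(Mul(656055, Pow(-750633, -1)), Pow(Function('I')(-337, -521), -1)) = Mul(Mul(656055, Pow(-750633, -1)), Pow(Add(Rational(-201115, 3), Mul(Rational(1387, 6), -337)), -1)) = Mul(Mul(656055, Rational(-1, 750633)), Pow(Add(Rational(-201115, 3), Rational(-467419, 6)), -1)) = Mul(Rational(-218685, 250211), Pow(Rational(-289883, 2), -1)) = Mul(Rational(-218685, 250211), Rational(-2, 289883)) = Rational(437370, 72531915313)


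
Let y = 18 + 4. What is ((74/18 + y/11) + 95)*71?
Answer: 64610/9 ≈ 7178.9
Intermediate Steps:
y = 22
((74/18 + y/11) + 95)*71 = ((74/18 + 22/11) + 95)*71 = ((74*(1/18) + 22*(1/11)) + 95)*71 = ((37/9 + 2) + 95)*71 = (55/9 + 95)*71 = (910/9)*71 = 64610/9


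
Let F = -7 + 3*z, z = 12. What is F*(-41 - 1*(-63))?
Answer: 638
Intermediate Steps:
F = 29 (F = -7 + 3*12 = -7 + 36 = 29)
F*(-41 - 1*(-63)) = 29*(-41 - 1*(-63)) = 29*(-41 + 63) = 29*22 = 638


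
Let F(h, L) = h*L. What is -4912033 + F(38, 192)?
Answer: -4904737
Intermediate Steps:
F(h, L) = L*h
-4912033 + F(38, 192) = -4912033 + 192*38 = -4912033 + 7296 = -4904737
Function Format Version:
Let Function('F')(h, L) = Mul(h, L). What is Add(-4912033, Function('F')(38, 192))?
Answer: -4904737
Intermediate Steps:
Function('F')(h, L) = Mul(L, h)
Add(-4912033, Function('F')(38, 192)) = Add(-4912033, Mul(192, 38)) = Add(-4912033, 7296) = -4904737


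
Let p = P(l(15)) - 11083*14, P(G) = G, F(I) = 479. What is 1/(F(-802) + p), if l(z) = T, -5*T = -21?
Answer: -5/773394 ≈ -6.4650e-6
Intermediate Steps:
T = 21/5 (T = -1/5*(-21) = 21/5 ≈ 4.2000)
l(z) = 21/5
p = -775789/5 (p = 21/5 - 11083*14 = 21/5 - 155162 = -775789/5 ≈ -1.5516e+5)
1/(F(-802) + p) = 1/(479 - 775789/5) = 1/(-773394/5) = -5/773394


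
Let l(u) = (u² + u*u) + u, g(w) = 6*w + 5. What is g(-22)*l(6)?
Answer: -9906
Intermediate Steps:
g(w) = 5 + 6*w
l(u) = u + 2*u² (l(u) = (u² + u²) + u = 2*u² + u = u + 2*u²)
g(-22)*l(6) = (5 + 6*(-22))*(6*(1 + 2*6)) = (5 - 132)*(6*(1 + 12)) = -762*13 = -127*78 = -9906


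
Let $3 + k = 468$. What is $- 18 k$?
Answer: $-8370$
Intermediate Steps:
$k = 465$ ($k = -3 + 468 = 465$)
$- 18 k = \left(-18\right) 465 = -8370$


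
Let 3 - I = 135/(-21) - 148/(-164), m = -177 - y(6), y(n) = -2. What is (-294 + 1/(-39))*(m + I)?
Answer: 182623442/3731 ≈ 48948.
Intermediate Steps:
m = -175 (m = -177 - 1*(-2) = -177 + 2 = -175)
I = 2447/287 (I = 3 - (135/(-21) - 148/(-164)) = 3 - (135*(-1/21) - 148*(-1/164)) = 3 - (-45/7 + 37/41) = 3 - 1*(-1586/287) = 3 + 1586/287 = 2447/287 ≈ 8.5261)
(-294 + 1/(-39))*(m + I) = (-294 + 1/(-39))*(-175 + 2447/287) = (-294 - 1/39)*(-47778/287) = -11467/39*(-47778/287) = 182623442/3731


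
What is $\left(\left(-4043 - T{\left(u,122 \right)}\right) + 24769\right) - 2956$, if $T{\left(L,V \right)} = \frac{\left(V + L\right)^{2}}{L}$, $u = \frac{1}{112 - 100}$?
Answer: $- \frac{1932985}{12} \approx -1.6108 \cdot 10^{5}$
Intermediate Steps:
$u = \frac{1}{12} \approx 0.083333$
$T{\left(L,V \right)} = \frac{\left(L + V\right)^{2}}{L}$
$\left(\left(-4043 - T{\left(u,122 \right)}\right) + 24769\right) - 2956 = \left(\left(-4043 - \frac{1}{\frac{1}{12}} \left(\frac{1}{12} + 122\right)^{2}\right) + 24769\right) - 2956 = \left(\left(-4043 - 12 \left(\frac{1465}{12}\right)^{2}\right) + 24769\right) - 2956 = \left(\left(-4043 - 12 \cdot \frac{2146225}{144}\right) + 24769\right) - 2956 = \left(\left(-4043 - \frac{2146225}{12}\right) + 24769\right) - 2956 = \left(- \frac{2194741}{12} + 24769\right) - 2956 = - \frac{1897513}{12} - 2956 = - \frac{1932985}{12}$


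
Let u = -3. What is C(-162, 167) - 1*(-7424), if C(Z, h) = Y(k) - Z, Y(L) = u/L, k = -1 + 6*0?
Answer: 7589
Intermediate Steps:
k = -1 (k = -1 + 0 = -1)
Y(L) = -3/L
C(Z, h) = 3 - Z (C(Z, h) = -3/(-1) - Z = -3*(-1) - Z = 3 - Z)
C(-162, 167) - 1*(-7424) = (3 - 1*(-162)) - 1*(-7424) = (3 + 162) + 7424 = 165 + 7424 = 7589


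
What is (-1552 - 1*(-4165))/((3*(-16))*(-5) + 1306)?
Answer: 2613/1546 ≈ 1.6902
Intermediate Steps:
(-1552 - 1*(-4165))/((3*(-16))*(-5) + 1306) = (-1552 + 4165)/(-48*(-5) + 1306) = 2613/(240 + 1306) = 2613/1546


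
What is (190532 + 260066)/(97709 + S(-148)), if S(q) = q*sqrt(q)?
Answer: 44027479982/9550290473 + 133377008*I*sqrt(37)/9550290473 ≈ 4.6101 + 0.08495*I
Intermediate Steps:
S(q) = q**(3/2)
(190532 + 260066)/(97709 + S(-148)) = (190532 + 260066)/(97709 + (-148)**(3/2)) = 450598/(97709 - 296*I*sqrt(37))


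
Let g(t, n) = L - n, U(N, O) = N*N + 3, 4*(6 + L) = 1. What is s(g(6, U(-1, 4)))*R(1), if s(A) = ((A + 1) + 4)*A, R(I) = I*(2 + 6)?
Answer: 741/2 ≈ 370.50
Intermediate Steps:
L = -23/4 (L = -6 + (1/4)*1 = -6 + 1/4 = -23/4 ≈ -5.7500)
U(N, O) = 3 + N**2 (U(N, O) = N**2 + 3 = 3 + N**2)
R(I) = 8*I (R(I) = I*8 = 8*I)
g(t, n) = -23/4 - n
s(A) = A*(5 + A) (s(A) = ((1 + A) + 4)*A = (5 + A)*A = A*(5 + A))
s(g(6, U(-1, 4)))*R(1) = ((-23/4 - (3 + (-1)**2))*(5 + (-23/4 - (3 + (-1)**2))))*(8*1) = ((-23/4 - (3 + 1))*(5 + (-23/4 - (3 + 1))))*8 = ((-23/4 - 1*4)*(5 + (-23/4 - 1*4)))*8 = ((-23/4 - 4)*(5 + (-23/4 - 4)))*8 = -39*(5 - 39/4)/4*8 = -39/4*(-19/4)*8 = (741/16)*8 = 741/2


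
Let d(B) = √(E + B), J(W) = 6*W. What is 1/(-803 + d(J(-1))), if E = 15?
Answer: -1/800 ≈ -0.0012500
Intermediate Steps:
d(B) = √(15 + B)
1/(-803 + d(J(-1))) = 1/(-803 + √(15 + 6*(-1))) = 1/(-803 + √(15 - 6)) = 1/(-803 + √9) = 1/(-803 + 3) = 1/(-800) = -1/800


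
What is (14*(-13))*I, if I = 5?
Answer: -910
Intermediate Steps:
(14*(-13))*I = (14*(-13))*5 = -182*5 = -910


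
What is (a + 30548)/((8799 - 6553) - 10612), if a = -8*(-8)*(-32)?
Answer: -14250/4183 ≈ -3.4066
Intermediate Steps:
a = -2048 (a = 64*(-32) = -2048)
(a + 30548)/((8799 - 6553) - 10612) = (-2048 + 30548)/((8799 - 6553) - 10612) = 28500/(2246 - 10612) = 28500/(-8366) = 28500*(-1/8366) = -14250/4183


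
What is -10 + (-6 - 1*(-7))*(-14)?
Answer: -24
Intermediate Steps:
-10 + (-6 - 1*(-7))*(-14) = -10 + (-6 + 7)*(-14) = -10 + 1*(-14) = -10 - 14 = -24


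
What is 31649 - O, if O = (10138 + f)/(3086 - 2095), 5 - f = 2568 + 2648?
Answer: 31359232/991 ≈ 31644.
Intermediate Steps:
f = -5211 (f = 5 - (2568 + 2648) = 5 - 1*5216 = 5 - 5216 = -5211)
O = 4927/991 (O = (10138 - 5211)/(3086 - 2095) = 4927/991 ≈ 4.9717)
31649 - O = 31649 - 1*4927/991 = 31649 - 4927/991 = 31359232/991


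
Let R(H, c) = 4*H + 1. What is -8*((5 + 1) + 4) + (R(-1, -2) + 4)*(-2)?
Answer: -82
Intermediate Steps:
R(H, c) = 1 + 4*H
-8*((5 + 1) + 4) + (R(-1, -2) + 4)*(-2) = -8*((5 + 1) + 4) + ((1 + 4*(-1)) + 4)*(-2) = -8*(6 + 4) + ((1 - 4) + 4)*(-2) = -8*10 + (-3 + 4)*(-2) = -80 + 1*(-2) = -80 - 2 = -82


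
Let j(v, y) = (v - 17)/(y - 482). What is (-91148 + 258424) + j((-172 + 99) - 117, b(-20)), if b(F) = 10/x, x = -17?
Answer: 1372335823/8204 ≈ 1.6728e+5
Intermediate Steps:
b(F) = -10/17 (b(F) = 10/(-17) = 10*(-1/17) = -10/17)
j(v, y) = (-17 + v)/(-482 + y)
(-91148 + 258424) + j((-172 + 99) - 117, b(-20)) = (-91148 + 258424) + (-17 + ((-172 + 99) - 117))/(-482 - 10/17) = 167276 + (-17 + (-73 - 117))/(-8204/17) = 167276 - 17*(-17 - 190)/8204 = 167276 - 17/8204*(-207) = 167276 + 3519/8204 = 1372335823/8204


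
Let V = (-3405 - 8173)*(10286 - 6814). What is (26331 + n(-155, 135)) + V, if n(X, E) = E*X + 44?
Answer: -40193366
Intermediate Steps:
n(X, E) = 44 + E*X
V = -40198816 (V = -11578*3472 = -40198816)
(26331 + n(-155, 135)) + V = (26331 + (44 + 135*(-155))) - 40198816 = (26331 + (44 - 20925)) - 40198816 = (26331 - 20881) - 40198816 = 5450 - 40198816 = -40193366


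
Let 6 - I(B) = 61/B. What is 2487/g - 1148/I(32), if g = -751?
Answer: -27914533/98381 ≈ -283.74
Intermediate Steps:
I(B) = 6 - 61/B
2487/g - 1148/I(32) = 2487/(-751) - 1148/(6 - 61/32) = 2487*(-1/751) - 1148/(6 - 61*1/32) = -2487/751 - 1148/(6 - 61/32) = -2487/751 - 1148/131/32 = -2487/751 - 1148*32/131 = -2487/751 - 36736/131 = -27914533/98381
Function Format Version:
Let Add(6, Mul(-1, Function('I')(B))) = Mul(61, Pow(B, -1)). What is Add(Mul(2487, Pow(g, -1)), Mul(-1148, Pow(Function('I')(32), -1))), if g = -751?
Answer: Rational(-27914533, 98381) ≈ -283.74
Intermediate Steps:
Function('I')(B) = Add(6, Mul(-61, Pow(B, -1))) (Function('I')(B) = Add(6, Mul(-1, Mul(61, Pow(B, -1)))) = Add(6, Mul(-61, Pow(B, -1))))
Add(Mul(2487, Pow(g, -1)), Mul(-1148, Pow(Function('I')(32), -1))) = Add(Mul(2487, Pow(-751, -1)), Mul(-1148, Pow(Add(6, Mul(-61, Pow(32, -1))), -1))) = Add(Mul(2487, Rational(-1, 751)), Mul(-1148, Pow(Add(6, Mul(-61, Rational(1, 32))), -1))) = Add(Rational(-2487, 751), Mul(-1148, Pow(Add(6, Rational(-61, 32)), -1))) = Add(Rational(-2487, 751), Mul(-1148, Pow(Rational(131, 32), -1))) = Add(Rational(-2487, 751), Mul(-1148, Rational(32, 131))) = Add(Rational(-2487, 751), Rational(-36736, 131)) = Rational(-27914533, 98381)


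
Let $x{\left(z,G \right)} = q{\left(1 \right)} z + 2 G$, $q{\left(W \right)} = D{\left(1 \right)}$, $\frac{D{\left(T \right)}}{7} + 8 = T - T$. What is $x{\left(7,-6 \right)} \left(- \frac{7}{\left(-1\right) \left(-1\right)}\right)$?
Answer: $2828$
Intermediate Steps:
$D{\left(T \right)} = -56$ ($D{\left(T \right)} = -56 + 7 \left(T - T\right) = -56 + 7 \cdot 0 = -56 + 0 = -56$)
$q{\left(W \right)} = -56$
$x{\left(z,G \right)} = - 56 z + 2 G$
$x{\left(7,-6 \right)} \left(- \frac{7}{\left(-1\right) \left(-1\right)}\right) = \left(\left(-56\right) 7 + 2 \left(-6\right)\right) \left(- \frac{7}{\left(-1\right) \left(-1\right)}\right) = \left(-392 - 12\right) \left(- \frac{7}{1}\right) = - 404 \left(\left(-7\right) 1\right) = \left(-404\right) \left(-7\right) = 2828$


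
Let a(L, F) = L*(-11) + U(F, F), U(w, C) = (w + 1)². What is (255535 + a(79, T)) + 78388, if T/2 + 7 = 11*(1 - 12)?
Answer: 398079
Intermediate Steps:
U(w, C) = (1 + w)²
T = -256 (T = -14 + 2*(11*(1 - 12)) = -14 + 2*(11*(-11)) = -14 + 2*(-121) = -14 - 242 = -256)
a(L, F) = (1 + F)² - 11*L (a(L, F) = L*(-11) + (1 + F)² = -11*L + (1 + F)² = (1 + F)² - 11*L)
(255535 + a(79, T)) + 78388 = (255535 + ((1 - 256)² - 11*79)) + 78388 = (255535 + ((-255)² - 869)) + 78388 = (255535 + (65025 - 869)) + 78388 = (255535 + 64156) + 78388 = 319691 + 78388 = 398079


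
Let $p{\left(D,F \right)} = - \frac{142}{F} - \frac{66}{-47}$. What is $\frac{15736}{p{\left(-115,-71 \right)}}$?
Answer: $\frac{92449}{20} \approx 4622.5$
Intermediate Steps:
$p{\left(D,F \right)} = \frac{66}{47} - \frac{142}{F}$ ($p{\left(D,F \right)} = - \frac{142}{F} - - \frac{66}{47} = - \frac{142}{F} + \frac{66}{47} = \frac{66}{47} - \frac{142}{F}$)
$\frac{15736}{p{\left(-115,-71 \right)}} = \frac{15736}{\frac{66}{47} - \frac{142}{-71}} = \frac{15736}{\frac{66}{47} - -2} = \frac{15736}{\frac{66}{47} + 2} = \frac{15736}{\frac{160}{47}} = 15736 \cdot \frac{47}{160} = \frac{92449}{20}$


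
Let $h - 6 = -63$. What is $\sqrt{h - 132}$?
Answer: $3 i \sqrt{21} \approx 13.748 i$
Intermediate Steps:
$h = -57$ ($h = 6 - 63 = -57$)
$\sqrt{h - 132} = \sqrt{-57 - 132} = \sqrt{-189} = 3 i \sqrt{21}$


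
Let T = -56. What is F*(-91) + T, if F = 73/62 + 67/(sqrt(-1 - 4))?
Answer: -10115/62 + 6097*I*sqrt(5)/5 ≈ -163.15 + 2726.7*I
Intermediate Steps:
F = 73/62 - 67*I*sqrt(5)/5 (F = 73*(1/62) + 67/(sqrt(-5)) = 73/62 + 67/((I*sqrt(5))) = 73/62 + 67*(-I*sqrt(5)/5) = 73/62 - 67*I*sqrt(5)/5 ≈ 1.1774 - 29.963*I)
F*(-91) + T = (73/62 - 67*I*sqrt(5)/5)*(-91) - 56 = (-6643/62 + 6097*I*sqrt(5)/5) - 56 = -10115/62 + 6097*I*sqrt(5)/5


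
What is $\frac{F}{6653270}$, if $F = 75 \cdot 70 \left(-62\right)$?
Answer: $- \frac{32550}{665327} \approx -0.048923$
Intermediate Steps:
$F = -325500$ ($F = 5250 \left(-62\right) = -325500$)
$\frac{F}{6653270} = - \frac{325500}{6653270} = \left(-325500\right) \frac{1}{6653270} = - \frac{32550}{665327}$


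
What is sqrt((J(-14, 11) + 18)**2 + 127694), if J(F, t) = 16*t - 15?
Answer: sqrt(159735) ≈ 399.67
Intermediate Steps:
J(F, t) = -15 + 16*t
sqrt((J(-14, 11) + 18)**2 + 127694) = sqrt(((-15 + 16*11) + 18)**2 + 127694) = sqrt(((-15 + 176) + 18)**2 + 127694) = sqrt((161 + 18)**2 + 127694) = sqrt(179**2 + 127694) = sqrt(32041 + 127694) = sqrt(159735)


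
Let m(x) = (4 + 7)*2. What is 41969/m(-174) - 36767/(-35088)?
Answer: 736708573/385968 ≈ 1908.7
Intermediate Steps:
m(x) = 22 (m(x) = 11*2 = 22)
41969/m(-174) - 36767/(-35088) = 41969/22 - 36767/(-35088) = 41969*(1/22) - 36767*(-1/35088) = 41969/22 + 36767/35088 = 736708573/385968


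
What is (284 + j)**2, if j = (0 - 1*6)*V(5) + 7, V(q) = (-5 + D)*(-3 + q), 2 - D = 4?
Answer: 140625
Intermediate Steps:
D = -2 (D = 2 - 1*4 = 2 - 4 = -2)
V(q) = 21 - 7*q (V(q) = (-5 - 2)*(-3 + q) = -7*(-3 + q) = 21 - 7*q)
j = 91 (j = (0 - 1*6)*(21 - 7*5) + 7 = (0 - 6)*(21 - 35) + 7 = -6*(-14) + 7 = 84 + 7 = 91)
(284 + j)**2 = (284 + 91)**2 = 375**2 = 140625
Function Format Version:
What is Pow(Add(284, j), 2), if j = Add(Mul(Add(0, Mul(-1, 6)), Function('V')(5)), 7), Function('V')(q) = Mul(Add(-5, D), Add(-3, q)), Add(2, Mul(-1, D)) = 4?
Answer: 140625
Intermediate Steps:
D = -2 (D = Add(2, Mul(-1, 4)) = Add(2, -4) = -2)
Function('V')(q) = Add(21, Mul(-7, q)) (Function('V')(q) = Mul(Add(-5, -2), Add(-3, q)) = Mul(-7, Add(-3, q)) = Add(21, Mul(-7, q)))
j = 91 (j = Add(Mul(Add(0, Mul(-1, 6)), Add(21, Mul(-7, 5))), 7) = Add(Mul(Add(0, -6), Add(21, -35)), 7) = Add(Mul(-6, -14), 7) = Add(84, 7) = 91)
Pow(Add(284, j), 2) = Pow(Add(284, 91), 2) = Pow(375, 2) = 140625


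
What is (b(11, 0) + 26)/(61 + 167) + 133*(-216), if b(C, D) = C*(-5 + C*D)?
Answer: -6550013/228 ≈ -28728.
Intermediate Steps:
(b(11, 0) + 26)/(61 + 167) + 133*(-216) = (11*(-5 + 11*0) + 26)/(61 + 167) + 133*(-216) = (11*(-5 + 0) + 26)/228 - 28728 = (11*(-5) + 26)*(1/228) - 28728 = (-55 + 26)*(1/228) - 28728 = -29*1/228 - 28728 = -29/228 - 28728 = -6550013/228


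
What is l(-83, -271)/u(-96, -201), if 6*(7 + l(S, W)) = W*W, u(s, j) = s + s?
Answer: -73399/1152 ≈ -63.714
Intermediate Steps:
u(s, j) = 2*s
l(S, W) = -7 + W²/6 (l(S, W) = -7 + (W*W)/6 = -7 + W²/6)
l(-83, -271)/u(-96, -201) = (-7 + (⅙)*(-271)²)/((2*(-96))) = (-7 + (⅙)*73441)/(-192) = (-7 + 73441/6)*(-1/192) = (73399/6)*(-1/192) = -73399/1152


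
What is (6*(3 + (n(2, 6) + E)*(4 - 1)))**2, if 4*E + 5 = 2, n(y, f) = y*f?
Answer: 194481/4 ≈ 48620.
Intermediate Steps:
n(y, f) = f*y
E = -3/4 (E = -5/4 + (1/4)*2 = -5/4 + 1/2 = -3/4 ≈ -0.75000)
(6*(3 + (n(2, 6) + E)*(4 - 1)))**2 = (6*(3 + (6*2 - 3/4)*(4 - 1)))**2 = (6*(3 + (12 - 3/4)*3))**2 = (6*(3 + (45/4)*3))**2 = (6*(3 + 135/4))**2 = (6*(147/4))**2 = (441/2)**2 = 194481/4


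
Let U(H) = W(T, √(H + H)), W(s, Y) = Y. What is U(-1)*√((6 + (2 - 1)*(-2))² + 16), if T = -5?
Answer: 8*I ≈ 8.0*I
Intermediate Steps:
U(H) = √2*√H (U(H) = √(H + H) = √(2*H) = √2*√H)
U(-1)*√((6 + (2 - 1)*(-2))² + 16) = (√2*√(-1))*√((6 + (2 - 1)*(-2))² + 16) = (√2*I)*√((6 + 1*(-2))² + 16) = (I*√2)*√((6 - 2)² + 16) = (I*√2)*√(4² + 16) = (I*√2)*√(16 + 16) = (I*√2)*√32 = (I*√2)*(4*√2) = 8*I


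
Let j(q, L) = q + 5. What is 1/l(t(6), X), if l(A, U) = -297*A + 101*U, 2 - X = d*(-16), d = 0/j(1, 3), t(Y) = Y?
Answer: -1/1580 ≈ -0.00063291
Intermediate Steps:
j(q, L) = 5 + q
d = 0 (d = 0/(5 + 1) = 0/6 = 0*(⅙) = 0)
X = 2 (X = 2 - 0*(-16) = 2 - 1*0 = 2 + 0 = 2)
1/l(t(6), X) = 1/(-297*6 + 101*2) = 1/(-1782 + 202) = 1/(-1580) = -1/1580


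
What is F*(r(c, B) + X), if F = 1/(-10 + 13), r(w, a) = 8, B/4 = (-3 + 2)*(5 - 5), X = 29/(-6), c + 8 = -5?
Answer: 19/18 ≈ 1.0556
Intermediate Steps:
c = -13 (c = -8 - 5 = -13)
X = -29/6 (X = 29*(-1/6) = -29/6 ≈ -4.8333)
B = 0 (B = 4*((-3 + 2)*(5 - 5)) = 4*(-1*0) = 4*0 = 0)
F = 1/3 ≈ 0.33333
F*(r(c, B) + X) = (8 - 29/6)/3 = (1/3)*(19/6) = 19/18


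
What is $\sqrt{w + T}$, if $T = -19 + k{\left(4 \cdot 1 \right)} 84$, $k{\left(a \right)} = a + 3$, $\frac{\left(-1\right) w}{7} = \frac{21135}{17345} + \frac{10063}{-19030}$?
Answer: $\frac{3 \sqrt{273183973353750470}}{66015070} \approx 23.752$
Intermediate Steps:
$w = - \frac{318718841}{66015070}$ ($w = - 7 \left(\frac{21135}{17345} + \frac{10063}{-19030}\right) = - 7 \left(21135 \cdot \frac{1}{17345} + 10063 \left(- \frac{1}{19030}\right)\right) = - 7 \left(\frac{4227}{3469} - \frac{10063}{19030}\right) = \left(-7\right) \frac{45531263}{66015070} = - \frac{318718841}{66015070} \approx -4.828$)
$k{\left(a \right)} = 3 + a$
$T = 569$ ($T = -19 + \left(3 + 4 \cdot 1\right) 84 = -19 + \left(3 + 4\right) 84 = -19 + 7 \cdot 84 = -19 + 588 = 569$)
$\sqrt{w + T} = \sqrt{- \frac{318718841}{66015070} + 569} = \sqrt{\frac{37243855989}{66015070}} = \frac{3 \sqrt{273183973353750470}}{66015070}$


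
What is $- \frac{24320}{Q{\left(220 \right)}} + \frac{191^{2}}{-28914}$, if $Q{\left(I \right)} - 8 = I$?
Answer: $- \frac{3120641}{28914} \approx -107.93$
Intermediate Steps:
$Q{\left(I \right)} = 8 + I$
$- \frac{24320}{Q{\left(220 \right)}} + \frac{191^{2}}{-28914} = - \frac{24320}{8 + 220} + \frac{191^{2}}{-28914} = - \frac{24320}{228} + 36481 \left(- \frac{1}{28914}\right) = \left(-24320\right) \frac{1}{228} - \frac{36481}{28914} = - \frac{320}{3} - \frac{36481}{28914} = - \frac{3120641}{28914}$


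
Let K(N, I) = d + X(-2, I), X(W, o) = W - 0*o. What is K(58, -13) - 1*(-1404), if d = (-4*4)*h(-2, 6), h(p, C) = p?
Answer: 1434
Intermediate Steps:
X(W, o) = W (X(W, o) = W - 1*0 = W + 0 = W)
d = 32 (d = -4*4*(-2) = -16*(-2) = 32)
K(N, I) = 30 (K(N, I) = 32 - 2 = 30)
K(58, -13) - 1*(-1404) = 30 - 1*(-1404) = 30 + 1404 = 1434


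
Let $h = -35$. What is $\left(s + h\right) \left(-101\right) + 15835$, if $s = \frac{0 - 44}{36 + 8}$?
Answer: $19471$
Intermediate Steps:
$s = -1$ ($s = - \frac{44}{44} = \left(-44\right) \frac{1}{44} = -1$)
$\left(s + h\right) \left(-101\right) + 15835 = \left(-1 - 35\right) \left(-101\right) + 15835 = \left(-36\right) \left(-101\right) + 15835 = 3636 + 15835 = 19471$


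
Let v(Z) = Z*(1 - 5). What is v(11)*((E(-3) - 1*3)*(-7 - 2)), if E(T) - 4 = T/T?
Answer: 792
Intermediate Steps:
E(T) = 5 (E(T) = 4 + T/T = 4 + 1 = 5)
v(Z) = -4*Z (v(Z) = Z*(-4) = -4*Z)
v(11)*((E(-3) - 1*3)*(-7 - 2)) = (-4*11)*((5 - 1*3)*(-7 - 2)) = -44*(5 - 3)*(-9) = -88*(-9) = -44*(-18) = 792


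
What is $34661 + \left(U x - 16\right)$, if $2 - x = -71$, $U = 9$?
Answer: $35302$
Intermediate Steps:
$x = 73$ ($x = 2 - -71 = 2 + 71 = 73$)
$34661 + \left(U x - 16\right) = 34661 + \left(9 \cdot 73 - 16\right) = 34661 + \left(657 - 16\right) = 34661 + 641 = 35302$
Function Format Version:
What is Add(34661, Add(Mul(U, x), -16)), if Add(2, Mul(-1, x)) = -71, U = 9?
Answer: 35302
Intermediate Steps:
x = 73 (x = Add(2, Mul(-1, -71)) = Add(2, 71) = 73)
Add(34661, Add(Mul(U, x), -16)) = Add(34661, Add(Mul(9, 73), -16)) = Add(34661, Add(657, -16)) = Add(34661, 641) = 35302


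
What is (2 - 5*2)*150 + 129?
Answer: -1071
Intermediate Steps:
(2 - 5*2)*150 + 129 = (2 - 10)*150 + 129 = -8*150 + 129 = -1200 + 129 = -1071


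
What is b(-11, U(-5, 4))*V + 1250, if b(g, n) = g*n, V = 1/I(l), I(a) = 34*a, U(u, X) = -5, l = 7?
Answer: 297555/238 ≈ 1250.2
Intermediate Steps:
V = 1/238 (V = 1/(34*7) = 1/238 ≈ 0.0042017)
b(-11, U(-5, 4))*V + 1250 = -11*(-5)*(1/238) + 1250 = 55*(1/238) + 1250 = 55/238 + 1250 = 297555/238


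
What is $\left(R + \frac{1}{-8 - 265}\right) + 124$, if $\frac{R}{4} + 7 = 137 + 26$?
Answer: $\frac{204203}{273} \approx 748.0$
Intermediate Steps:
$R = 624$ ($R = -28 + 4 \left(137 + 26\right) = -28 + 4 \cdot 163 = -28 + 652 = 624$)
$\left(R + \frac{1}{-8 - 265}\right) + 124 = \left(624 + \frac{1}{-8 - 265}\right) + 124 = \left(624 + \frac{1}{-273}\right) + 124 = \left(624 - \frac{1}{273}\right) + 124 = \frac{170351}{273} + 124 = \frac{204203}{273}$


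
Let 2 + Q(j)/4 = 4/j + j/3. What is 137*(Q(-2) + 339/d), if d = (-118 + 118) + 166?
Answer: -1134223/498 ≈ -2277.6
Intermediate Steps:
d = 166 (d = 0 + 166 = 166)
Q(j) = -8 + 16/j + 4*j/3 (Q(j) = -8 + 4*(4/j + j/3) = -8 + (16/j + 4*j/3) = -8 + 16/j + 4*j/3)
137*(Q(-2) + 339/d) = 137*((-8 + 16/(-2) + (4/3)*(-2)) + 339/166) = 137*((-8 + 16*(-½) - 8/3) + 339*(1/166)) = 137*((-8 - 8 - 8/3) + 339/166) = 137*(-56/3 + 339/166) = 137*(-8279/498) = -1134223/498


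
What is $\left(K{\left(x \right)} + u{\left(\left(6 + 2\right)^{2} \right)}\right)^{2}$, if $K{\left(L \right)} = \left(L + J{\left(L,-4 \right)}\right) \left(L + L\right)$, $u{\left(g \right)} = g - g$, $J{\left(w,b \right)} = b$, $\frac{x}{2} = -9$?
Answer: $627264$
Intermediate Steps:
$x = -18$ ($x = 2 \left(-9\right) = -18$)
$u{\left(g \right)} = 0$
$K{\left(L \right)} = 2 L \left(-4 + L\right)$ ($K{\left(L \right)} = \left(L - 4\right) \left(L + L\right) = \left(-4 + L\right) 2 L = 2 L \left(-4 + L\right)$)
$\left(K{\left(x \right)} + u{\left(\left(6 + 2\right)^{2} \right)}\right)^{2} = \left(2 \left(-18\right) \left(-4 - 18\right) + 0\right)^{2} = \left(2 \left(-18\right) \left(-22\right) + 0\right)^{2} = \left(792 + 0\right)^{2} = 792^{2} = 627264$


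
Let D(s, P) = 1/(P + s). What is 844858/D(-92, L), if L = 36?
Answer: -47312048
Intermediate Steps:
844858/D(-92, L) = 844858/(1/(36 - 92)) = 844858/(1/(-56)) = 844858/(-1/56) = 844858*(-56) = -47312048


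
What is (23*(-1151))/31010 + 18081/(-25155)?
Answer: -5451645/3466918 ≈ -1.5725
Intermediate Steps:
(23*(-1151))/31010 + 18081/(-25155) = -26473*1/31010 + 18081*(-1/25155) = -26473/31010 - 2009/2795 = -5451645/3466918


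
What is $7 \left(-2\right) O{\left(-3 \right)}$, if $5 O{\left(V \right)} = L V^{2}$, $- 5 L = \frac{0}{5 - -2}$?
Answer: $0$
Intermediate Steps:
$L = 0$ ($L = - \frac{0 \frac{1}{5 - -2}}{5} = - \frac{0 \frac{1}{5 + 2}}{5} = - \frac{0 \cdot \frac{1}{7}}{5} = \left(- \frac{1}{5}\right) 0 = 0$)
$O{\left(V \right)} = 0$ ($O{\left(V \right)} = \frac{0 V^{2}}{5} = \frac{1}{5} \cdot 0 = 0$)
$7 \left(-2\right) O{\left(-3 \right)} = 7 \left(-2\right) 0 = \left(-14\right) 0 = 0$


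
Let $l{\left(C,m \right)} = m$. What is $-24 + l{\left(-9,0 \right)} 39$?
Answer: $-24$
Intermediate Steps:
$-24 + l{\left(-9,0 \right)} 39 = -24 + 0 \cdot 39 = -24 + 0 = -24$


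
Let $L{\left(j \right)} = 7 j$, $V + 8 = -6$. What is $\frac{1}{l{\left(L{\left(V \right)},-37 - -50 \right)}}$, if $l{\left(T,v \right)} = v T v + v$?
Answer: $- \frac{1}{16549} \approx -6.0427 \cdot 10^{-5}$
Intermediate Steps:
$V = -14$ ($V = -8 - 6 = -14$)
$l{\left(T,v \right)} = v + T v^{2}$ ($l{\left(T,v \right)} = T v v + v = T v^{2} + v = v + T v^{2}$)
$\frac{1}{l{\left(L{\left(V \right)},-37 - -50 \right)}} = \frac{1}{\left(-37 - -50\right) \left(1 + 7 \left(-14\right) \left(-37 - -50\right)\right)} = \frac{1}{\left(-37 + 50\right) \left(1 - 98 \left(-37 + 50\right)\right)} = \frac{1}{13 \left(1 - 1274\right)} = \frac{1}{13 \left(-1273\right)} = \frac{1}{-16549} = - \frac{1}{16549}$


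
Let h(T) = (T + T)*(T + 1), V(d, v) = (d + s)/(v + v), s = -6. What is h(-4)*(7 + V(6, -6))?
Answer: 168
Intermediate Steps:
V(d, v) = (-6 + d)/(2*v) (V(d, v) = (d - 6)/(v + v) = (-6 + d)/((2*v)) = (-6 + d)*(1/(2*v)) = (-6 + d)/(2*v))
h(T) = 2*T*(1 + T) (h(T) = (2*T)*(1 + T) = 2*T*(1 + T))
h(-4)*(7 + V(6, -6)) = (2*(-4)*(1 - 4))*(7 + (½)*(-6 + 6)/(-6)) = (2*(-4)*(-3))*(7 + (½)*(-⅙)*0) = 24*(7 + 0) = 24*7 = 168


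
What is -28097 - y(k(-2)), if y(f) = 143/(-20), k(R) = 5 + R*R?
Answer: -561797/20 ≈ -28090.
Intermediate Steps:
k(R) = 5 + R**2
y(f) = -143/20 (y(f) = 143*(-1/20) = -143/20)
-28097 - y(k(-2)) = -28097 - 1*(-143/20) = -28097 + 143/20 = -561797/20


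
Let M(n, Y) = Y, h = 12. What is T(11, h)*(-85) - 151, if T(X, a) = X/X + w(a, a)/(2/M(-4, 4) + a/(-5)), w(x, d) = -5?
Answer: -8734/19 ≈ -459.68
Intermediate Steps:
T(X, a) = 1 - 5/(1/2 - a/5) (T(X, a) = X/X - 5/(2/4 + a/(-5)) = 1 - 5/(2*(1/4) + a*(-1/5)) = 1 - 5/(1/2 - a/5))
T(11, h)*(-85) - 151 = ((45 + 2*12)/(-5 + 2*12))*(-85) - 151 = ((45 + 24)/(-5 + 24))*(-85) - 151 = (69/19)*(-85) - 151 = -5865/19 - 151 = -8734/19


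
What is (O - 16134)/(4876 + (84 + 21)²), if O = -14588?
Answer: -30722/15901 ≈ -1.9321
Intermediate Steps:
(O - 16134)/(4876 + (84 + 21)²) = (-14588 - 16134)/(4876 + (84 + 21)²) = -30722/(4876 + 105²) = -30722/(4876 + 11025) = -30722/15901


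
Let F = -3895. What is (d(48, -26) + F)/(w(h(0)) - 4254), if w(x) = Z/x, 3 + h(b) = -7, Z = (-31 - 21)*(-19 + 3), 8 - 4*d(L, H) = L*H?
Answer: 17905/21686 ≈ 0.82565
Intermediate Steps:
d(L, H) = 2 - H*L/4 (d(L, H) = 2 - L*H/4 = 2 - H*L/4)
Z = 832 (Z = -52*(-16) = 832)
h(b) = -10 (h(b) = -3 - 7 = -10)
w(x) = 832/x
(d(48, -26) + F)/(w(h(0)) - 4254) = ((2 - ¼*(-26)*48) - 3895)/(832/(-10) - 4254) = ((2 + 312) - 3895)/(832*(-⅒) - 4254) = (314 - 3895)/(-416/5 - 4254) = -3581/(-21686/5) = -3581*(-5/21686) = 17905/21686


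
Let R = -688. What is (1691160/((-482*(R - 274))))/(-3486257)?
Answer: -422790/404130397697 ≈ -1.0462e-6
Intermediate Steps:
(1691160/((-482*(R - 274))))/(-3486257) = (1691160/((-482*(-688 - 274))))/(-3486257) = (1691160/((-482*(-962))))*(-1/3486257) = (1691160/463684)*(-1/3486257) = (1691160*(1/463684))*(-1/3486257) = (422790/115921)*(-1/3486257) = -422790/404130397697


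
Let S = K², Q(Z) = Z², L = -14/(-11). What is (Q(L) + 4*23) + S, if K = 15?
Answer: 38553/121 ≈ 318.62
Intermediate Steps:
L = 14/11 (L = -14*(-1/11) = 14/11 ≈ 1.2727)
S = 225 (S = 15² = 225)
(Q(L) + 4*23) + S = ((14/11)² + 4*23) + 225 = (196/121 + 92) + 225 = 11328/121 + 225 = 38553/121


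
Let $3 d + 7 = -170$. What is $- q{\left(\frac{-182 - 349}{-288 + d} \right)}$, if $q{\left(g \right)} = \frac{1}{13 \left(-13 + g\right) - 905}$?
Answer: $\frac{347}{365775} \approx 0.00094867$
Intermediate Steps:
$d = -59$ ($d = - \frac{7}{3} + \frac{1}{3} \left(-170\right) = - \frac{7}{3} - \frac{170}{3} = -59$)
$q{\left(g \right)} = \frac{1}{-1074 + 13 g}$ ($q{\left(g \right)} = \frac{1}{\left(-169 + 13 g\right) - 905} = \frac{1}{-1074 + 13 g}$)
$- q{\left(\frac{-182 - 349}{-288 + d} \right)} = - \frac{1}{-1074 + 13 \frac{-182 - 349}{-288 - 59}} = - \frac{1}{-1074 + 13 \left(- \frac{531}{-347}\right)} = - \frac{1}{-1074 + 13 \left(\left(-531\right) \left(- \frac{1}{347}\right)\right)} = - \frac{1}{-1074 + 13 \cdot \frac{531}{347}} = - \frac{1}{-1074 + \frac{6903}{347}} = - \frac{1}{- \frac{365775}{347}} = \left(-1\right) \left(- \frac{347}{365775}\right) = \frac{347}{365775}$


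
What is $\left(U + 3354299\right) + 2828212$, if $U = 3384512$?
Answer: $9567023$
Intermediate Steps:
$\left(U + 3354299\right) + 2828212 = \left(3384512 + 3354299\right) + 2828212 = 6738811 + 2828212 = 9567023$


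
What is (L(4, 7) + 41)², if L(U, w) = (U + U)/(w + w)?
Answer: 84681/49 ≈ 1728.2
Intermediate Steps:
L(U, w) = U/w (L(U, w) = (2*U)/((2*w)) = (2*U)*(1/(2*w)) = U/w)
(L(4, 7) + 41)² = (4/7 + 41)² = (291/7)² = 84681/49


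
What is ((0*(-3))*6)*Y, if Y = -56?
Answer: 0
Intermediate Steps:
((0*(-3))*6)*Y = ((0*(-3))*6)*(-56) = (0*6)*(-56) = 0*(-56) = 0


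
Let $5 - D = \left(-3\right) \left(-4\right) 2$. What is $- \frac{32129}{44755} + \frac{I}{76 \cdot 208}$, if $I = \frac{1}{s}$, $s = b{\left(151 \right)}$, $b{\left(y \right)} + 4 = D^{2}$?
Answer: $- \frac{181318553069}{252572873280} \approx -0.71789$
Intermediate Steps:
$D = -19$ ($D = 5 - \left(-3\right) \left(-4\right) 2 = 5 - 12 \cdot 2 = 5 - 24 = -19$)
$b{\left(y \right)} = 357$ ($b{\left(y \right)} = -4 + \left(-19\right)^{2} = -4 + 361 = 357$)
$s = 357$
$I = \frac{1}{357} \approx 0.0028011$
$- \frac{32129}{44755} + \frac{I}{76 \cdot 208} = - \frac{32129}{44755} + \frac{1}{357 \cdot 76 \cdot 208} = \left(-32129\right) \frac{1}{44755} + \frac{1}{357 \cdot 15808} = - \frac{32129}{44755} + \frac{1}{357} \cdot \frac{1}{15808} = - \frac{32129}{44755} + \frac{1}{5643456} = - \frac{181318553069}{252572873280}$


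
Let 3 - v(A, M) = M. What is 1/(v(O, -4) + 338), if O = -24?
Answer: 1/345 ≈ 0.0028986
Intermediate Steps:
v(A, M) = 3 - M
1/(v(O, -4) + 338) = 1/((3 - 1*(-4)) + 338) = 1/((3 + 4) + 338) = 1/(7 + 338) = 1/345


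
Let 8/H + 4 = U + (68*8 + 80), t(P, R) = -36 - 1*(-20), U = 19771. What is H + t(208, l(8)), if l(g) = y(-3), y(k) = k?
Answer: -326248/20391 ≈ -16.000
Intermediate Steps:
l(g) = -3
t(P, R) = -16 (t(P, R) = -36 + 20 = -16)
H = 8/20391 (H = 8/(-4 + (19771 + (68*8 + 80))) = 8/(-4 + (19771 + (544 + 80))) = 8/(-4 + (19771 + 624)) = 8/(-4 + 20395) = 8/20391 ≈ 0.00039233)
H + t(208, l(8)) = 8/20391 - 16 = -326248/20391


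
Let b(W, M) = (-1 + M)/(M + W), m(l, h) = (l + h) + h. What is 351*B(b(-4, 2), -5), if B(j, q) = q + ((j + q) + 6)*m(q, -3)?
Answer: -7371/2 ≈ -3685.5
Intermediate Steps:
m(l, h) = l + 2*h (m(l, h) = (h + l) + h = l + 2*h)
b(W, M) = (-1 + M)/(M + W)
B(j, q) = q + (-6 + q)*(6 + j + q) (B(j, q) = q + ((j + q) + 6)*(q + 2*(-3)) = q + (6 + j + q)*(q - 6) = q + (6 + j + q)*(-6 + q) = q + (-6 + q)*(6 + j + q))
351*B(b(-4, 2), -5) = 351*(-36 - 5 + (-5)² - 6*(-1 + 2)/(2 - 4) + ((-1 + 2)/(2 - 4))*(-5)) = 351*(-36 - 5 + 25 - 6/(-2) + (1/(-2))*(-5)) = 351*(-36 - 5 + 25 - (-3) - ½*1*(-5)) = 351*(-36 - 5 + 25 - 6*(-½) - ½*(-5)) = 351*(-36 - 5 + 25 + 3 + 5/2) = 351*(-21/2) = -7371/2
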